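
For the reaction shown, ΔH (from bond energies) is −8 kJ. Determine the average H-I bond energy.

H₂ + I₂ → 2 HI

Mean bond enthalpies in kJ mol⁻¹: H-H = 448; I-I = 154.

D(H-I) ≈ 305 kJ/mol

Let D be the H-I bond energy.
Σ(broken) = 1×448 + 1×154 = 602
Σ(formed) = 2×D = 2D
ΔH = Σ(broken) − Σ(formed) = (602) − (2D) = +602 − 2D
Setting this equal to −8 kJ gives 2D = 610, so D = 305 kJ/mol.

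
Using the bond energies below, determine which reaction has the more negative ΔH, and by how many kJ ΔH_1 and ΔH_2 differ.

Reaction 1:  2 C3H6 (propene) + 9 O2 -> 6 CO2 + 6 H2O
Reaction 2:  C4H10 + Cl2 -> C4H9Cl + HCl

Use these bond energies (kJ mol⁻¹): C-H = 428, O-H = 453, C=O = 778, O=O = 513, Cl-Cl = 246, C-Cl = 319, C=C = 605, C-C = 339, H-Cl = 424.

Reaction 1, by 3062 kJ

Reaction 1:
  Bonds broken (reactants):
    C-C: 2 × 339 = 678
    C-H: 12 × 428 = 5136
    C=C: 2 × 605 = 1210
    O=O: 9 × 513 = 4617
    Σ(broken) = 11641 kJ
  Bonds formed (products):
    C=O: 12 × 778 = 9336
    O-H: 12 × 453 = 5436
    Σ(formed) = 14772 kJ
  ΔH_1 = 11641 − 14772 = −3131 kJ
Reaction 2:
  Bonds broken (reactants):
    C-C: 3 × 339 = 1017
    C-H: 10 × 428 = 4280
    Cl-Cl: 1 × 246 = 246
    Σ(broken) = 5543 kJ
  Bonds formed (products):
    C-C: 3 × 339 = 1017
    C-Cl: 1 × 319 = 319
    C-H: 9 × 428 = 3852
    H-Cl: 1 × 424 = 424
    Σ(formed) = 5612 kJ
  ΔH_2 = 5543 − 5612 = −69 kJ
ΔH_1 − ΔH_2 = −3062 kJ, so reaction 1 has the more negative ΔH; |ΔH_1 − ΔH_2| = 3062 kJ.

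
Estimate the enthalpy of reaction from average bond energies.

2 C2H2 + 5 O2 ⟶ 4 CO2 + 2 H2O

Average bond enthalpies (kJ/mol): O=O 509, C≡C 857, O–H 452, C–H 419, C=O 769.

ΔH ≈ −2025 kJ

Bonds broken (reactants):
  C≡C: 2 × 857 = 1714
  C–H: 4 × 419 = 1676
  O=O: 5 × 509 = 2545
  Σ(broken) = 5935 kJ
Bonds formed (products):
  C=O: 8 × 769 = 6152
  O–H: 4 × 452 = 1808
  Σ(formed) = 7960 kJ
ΔH = Σ(broken) − Σ(formed) = 5935 − 7960 = −2025 kJ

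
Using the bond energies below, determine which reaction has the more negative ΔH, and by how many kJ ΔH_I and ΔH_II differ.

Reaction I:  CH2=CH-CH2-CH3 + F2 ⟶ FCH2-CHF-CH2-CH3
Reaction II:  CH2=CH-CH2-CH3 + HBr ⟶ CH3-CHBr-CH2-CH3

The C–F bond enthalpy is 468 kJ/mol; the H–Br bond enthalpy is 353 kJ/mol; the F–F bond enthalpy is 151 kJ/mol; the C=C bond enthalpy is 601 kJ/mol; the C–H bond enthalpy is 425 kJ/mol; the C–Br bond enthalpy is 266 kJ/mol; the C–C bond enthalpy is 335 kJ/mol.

Reaction I, by 447 kJ

Reaction I:
  Bonds broken (reactants):
    C–C: 2 × 335 = 670
    C–H: 8 × 425 = 3400
    C=C: 1 × 601 = 601
    F–F: 1 × 151 = 151
    Σ(broken) = 4822 kJ
  Bonds formed (products):
    C–C: 3 × 335 = 1005
    C–F: 2 × 468 = 936
    C–H: 8 × 425 = 3400
    Σ(formed) = 5341 kJ
  ΔH_I = 4822 − 5341 = −519 kJ
Reaction II:
  Bonds broken (reactants):
    C–C: 2 × 335 = 670
    C–H: 8 × 425 = 3400
    C=C: 1 × 601 = 601
    H–Br: 1 × 353 = 353
    Σ(broken) = 5024 kJ
  Bonds formed (products):
    C–Br: 1 × 266 = 266
    C–C: 3 × 335 = 1005
    C–H: 9 × 425 = 3825
    Σ(formed) = 5096 kJ
  ΔH_II = 5024 − 5096 = −72 kJ
ΔH_I − ΔH_II = −447 kJ, so reaction I has the more negative ΔH; |ΔH_I − ΔH_II| = 447 kJ.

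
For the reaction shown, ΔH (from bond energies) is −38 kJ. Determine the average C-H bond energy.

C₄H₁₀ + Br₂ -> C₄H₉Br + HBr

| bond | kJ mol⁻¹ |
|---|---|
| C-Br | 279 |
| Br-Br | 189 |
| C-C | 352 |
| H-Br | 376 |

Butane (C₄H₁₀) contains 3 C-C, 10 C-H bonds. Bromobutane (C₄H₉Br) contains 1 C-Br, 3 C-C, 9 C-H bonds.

D(C-H) ≈ 428 kJ/mol

Let D be the C-H bond energy.
Σ(broken) = 1×189 + 3×352 + 10×D = 1245 + 10D
Σ(formed) = 1×279 + 3×352 + 9×D + 1×376 = 1711 + 9D
ΔH = Σ(broken) − Σ(formed) = (1245 + 10D) − (1711 + 9D) = −466 + D
Setting this equal to −38 kJ gives D = 428 kJ/mol.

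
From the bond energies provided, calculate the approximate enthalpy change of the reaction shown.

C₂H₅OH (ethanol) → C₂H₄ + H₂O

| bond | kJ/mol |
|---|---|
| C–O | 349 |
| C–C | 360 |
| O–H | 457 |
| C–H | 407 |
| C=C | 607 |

ΔH ≈ +52 kJ

Bonds broken (reactants):
  C–C: 1 × 360 = 360
  C–H: 5 × 407 = 2035
  C–O: 1 × 349 = 349
  O–H: 1 × 457 = 457
  Σ(broken) = 3201 kJ
Bonds formed (products):
  C–H: 4 × 407 = 1628
  C=C: 1 × 607 = 607
  O–H: 2 × 457 = 914
  Σ(formed) = 3149 kJ
ΔH = Σ(broken) − Σ(formed) = 3201 − 3149 = +52 kJ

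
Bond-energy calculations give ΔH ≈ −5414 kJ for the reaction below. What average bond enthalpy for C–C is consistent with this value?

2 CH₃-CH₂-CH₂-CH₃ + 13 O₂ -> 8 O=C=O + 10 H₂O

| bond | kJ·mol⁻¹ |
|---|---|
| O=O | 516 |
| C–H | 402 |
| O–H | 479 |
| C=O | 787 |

D(C–C) ≈ 335 kJ/mol

Let D be the C–C bond energy.
Σ(broken) = 6×D + 20×402 + 13×516 = 14748 + 6D
Σ(formed) = 16×787 + 20×479 = 22172
ΔH = Σ(broken) − Σ(formed) = (14748 + 6D) − (22172) = −7424 + 6D
Setting this equal to −5414 kJ gives 6D = 2010, so D = 335 kJ/mol.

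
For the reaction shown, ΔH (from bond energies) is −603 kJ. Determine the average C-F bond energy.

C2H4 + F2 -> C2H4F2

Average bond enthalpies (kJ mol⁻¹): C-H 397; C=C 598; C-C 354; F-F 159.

Let D be the C-F bond energy.
Σ(broken) = 4×397 + 1×598 + 1×159 = 2345
Σ(formed) = 1×354 + 2×D + 4×397 = 1942 + 2D
ΔH = Σ(broken) − Σ(formed) = (2345) − (1942 + 2D) = +403 − 2D
Setting this equal to −603 kJ gives 2D = 1006, so D = 503 kJ/mol.

D(C-F) ≈ 503 kJ/mol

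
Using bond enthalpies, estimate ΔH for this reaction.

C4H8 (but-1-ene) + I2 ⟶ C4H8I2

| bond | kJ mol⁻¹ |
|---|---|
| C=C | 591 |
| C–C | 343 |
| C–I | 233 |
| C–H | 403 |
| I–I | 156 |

ΔH ≈ −62 kJ

Bonds broken (reactants):
  C–C: 2 × 343 = 686
  C–H: 8 × 403 = 3224
  C=C: 1 × 591 = 591
  I–I: 1 × 156 = 156
  Σ(broken) = 4657 kJ
Bonds formed (products):
  C–C: 3 × 343 = 1029
  C–H: 8 × 403 = 3224
  C–I: 2 × 233 = 466
  Σ(formed) = 4719 kJ
ΔH = Σ(broken) − Σ(formed) = 4657 − 4719 = −62 kJ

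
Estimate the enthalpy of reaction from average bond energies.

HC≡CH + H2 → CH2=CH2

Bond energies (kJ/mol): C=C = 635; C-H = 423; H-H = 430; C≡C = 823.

ΔH ≈ −228 kJ

Bonds broken (reactants):
  C≡C: 1 × 823 = 823
  C-H: 2 × 423 = 846
  H-H: 1 × 430 = 430
  Σ(broken) = 2099 kJ
Bonds formed (products):
  C-H: 4 × 423 = 1692
  C=C: 1 × 635 = 635
  Σ(formed) = 2327 kJ
ΔH = Σ(broken) − Σ(formed) = 2099 − 2327 = −228 kJ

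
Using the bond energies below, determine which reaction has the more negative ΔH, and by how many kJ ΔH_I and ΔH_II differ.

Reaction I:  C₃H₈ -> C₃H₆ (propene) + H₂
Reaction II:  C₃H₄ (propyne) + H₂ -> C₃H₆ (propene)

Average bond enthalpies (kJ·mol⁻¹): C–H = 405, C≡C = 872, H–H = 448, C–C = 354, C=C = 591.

Reaction II, by 206 kJ

Reaction I:
  Bonds broken (reactants):
    C–C: 2 × 354 = 708
    C–H: 8 × 405 = 3240
    Σ(broken) = 3948 kJ
  Bonds formed (products):
    C–C: 1 × 354 = 354
    C–H: 6 × 405 = 2430
    C=C: 1 × 591 = 591
    H–H: 1 × 448 = 448
    Σ(formed) = 3823 kJ
  ΔH_I = 3948 − 3823 = +125 kJ
Reaction II:
  Bonds broken (reactants):
    C≡C: 1 × 872 = 872
    C–C: 1 × 354 = 354
    C–H: 4 × 405 = 1620
    H–H: 1 × 448 = 448
    Σ(broken) = 3294 kJ
  Bonds formed (products):
    C–C: 1 × 354 = 354
    C–H: 6 × 405 = 2430
    C=C: 1 × 591 = 591
    Σ(formed) = 3375 kJ
  ΔH_II = 3294 − 3375 = −81 kJ
ΔH_I − ΔH_II = +206 kJ, so reaction II has the more negative ΔH; |ΔH_I − ΔH_II| = 206 kJ.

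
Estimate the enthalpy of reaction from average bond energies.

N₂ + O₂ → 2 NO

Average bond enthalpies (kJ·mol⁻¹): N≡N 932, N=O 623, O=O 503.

ΔH ≈ +189 kJ

Bonds broken (reactants):
  N≡N: 1 × 932 = 932
  O=O: 1 × 503 = 503
  Σ(broken) = 1435 kJ
Bonds formed (products):
  N=O: 2 × 623 = 1246
  Σ(formed) = 1246 kJ
ΔH = Σ(broken) − Σ(formed) = 1435 − 1246 = +189 kJ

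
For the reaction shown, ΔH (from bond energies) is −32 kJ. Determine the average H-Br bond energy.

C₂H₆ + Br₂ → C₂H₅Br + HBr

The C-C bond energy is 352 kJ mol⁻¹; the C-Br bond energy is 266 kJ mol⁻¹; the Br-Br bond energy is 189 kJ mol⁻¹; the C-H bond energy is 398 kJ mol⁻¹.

Let D be the H-Br bond energy.
Σ(broken) = 1×189 + 1×352 + 6×398 = 2929
Σ(formed) = 1×266 + 1×352 + 5×398 + 1×D = 2608 + D
ΔH = Σ(broken) − Σ(formed) = (2929) − (2608 + D) = +321 − D
Setting this equal to −32 kJ gives D = 353 kJ/mol.

D(H-Br) ≈ 353 kJ/mol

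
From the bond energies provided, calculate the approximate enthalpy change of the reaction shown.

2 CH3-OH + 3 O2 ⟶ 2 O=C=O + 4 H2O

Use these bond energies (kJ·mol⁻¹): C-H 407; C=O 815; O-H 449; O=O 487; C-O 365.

Bonds broken (reactants):
  C-H: 6 × 407 = 2442
  C-O: 2 × 365 = 730
  O-H: 2 × 449 = 898
  O=O: 3 × 487 = 1461
  Σ(broken) = 5531 kJ
Bonds formed (products):
  C=O: 4 × 815 = 3260
  O-H: 8 × 449 = 3592
  Σ(formed) = 6852 kJ
ΔH = Σ(broken) − Σ(formed) = 5531 − 6852 = −1321 kJ

ΔH ≈ −1321 kJ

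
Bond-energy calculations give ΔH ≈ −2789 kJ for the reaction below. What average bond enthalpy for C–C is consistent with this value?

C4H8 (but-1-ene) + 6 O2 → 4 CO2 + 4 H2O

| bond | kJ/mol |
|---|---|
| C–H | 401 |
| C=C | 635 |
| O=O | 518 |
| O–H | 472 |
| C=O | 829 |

Let D be the C–C bond energy.
Σ(broken) = 2×D + 8×401 + 1×635 + 6×518 = 6951 + 2D
Σ(formed) = 8×829 + 8×472 = 10408
ΔH = Σ(broken) − Σ(formed) = (6951 + 2D) − (10408) = −3457 + 2D
Setting this equal to −2789 kJ gives 2D = 668, so D = 334 kJ/mol.

D(C–C) ≈ 334 kJ/mol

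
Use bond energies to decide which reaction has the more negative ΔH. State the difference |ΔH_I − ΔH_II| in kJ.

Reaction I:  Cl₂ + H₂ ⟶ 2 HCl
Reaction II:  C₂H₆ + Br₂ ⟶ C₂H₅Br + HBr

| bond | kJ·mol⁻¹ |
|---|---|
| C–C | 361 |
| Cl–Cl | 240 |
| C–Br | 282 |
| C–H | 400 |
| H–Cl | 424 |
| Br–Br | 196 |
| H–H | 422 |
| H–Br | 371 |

Reaction I, by 129 kJ

Reaction I:
  Bonds broken (reactants):
    Cl–Cl: 1 × 240 = 240
    H–H: 1 × 422 = 422
    Σ(broken) = 662 kJ
  Bonds formed (products):
    H–Cl: 2 × 424 = 848
    Σ(formed) = 848 kJ
  ΔH_I = 662 − 848 = −186 kJ
Reaction II:
  Bonds broken (reactants):
    Br–Br: 1 × 196 = 196
    C–C: 1 × 361 = 361
    C–H: 6 × 400 = 2400
    Σ(broken) = 2957 kJ
  Bonds formed (products):
    C–Br: 1 × 282 = 282
    C–C: 1 × 361 = 361
    C–H: 5 × 400 = 2000
    H–Br: 1 × 371 = 371
    Σ(formed) = 3014 kJ
  ΔH_II = 2957 − 3014 = −57 kJ
ΔH_I − ΔH_II = −129 kJ, so reaction I has the more negative ΔH; |ΔH_I − ΔH_II| = 129 kJ.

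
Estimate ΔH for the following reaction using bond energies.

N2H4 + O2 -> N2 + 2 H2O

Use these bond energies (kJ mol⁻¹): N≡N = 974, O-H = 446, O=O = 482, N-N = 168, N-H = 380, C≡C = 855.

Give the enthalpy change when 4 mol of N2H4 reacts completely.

Bonds broken (reactants):
  N-H: 4 × 380 = 1520
  N-N: 1 × 168 = 168
  O=O: 1 × 482 = 482
  Σ(broken) = 2170 kJ
Bonds formed (products):
  N≡N: 1 × 974 = 974
  O-H: 4 × 446 = 1784
  Σ(formed) = 2758 kJ
ΔH = Σ(broken) − Σ(formed) = 2170 − 2758 = −588 kJ
For 4× the reaction as written: 4 × (−588) = −2352 kJ

ΔH = −2352 kJ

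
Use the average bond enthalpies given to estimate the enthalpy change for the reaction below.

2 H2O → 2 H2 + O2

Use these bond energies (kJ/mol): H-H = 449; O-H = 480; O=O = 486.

Bonds broken (reactants):
  O-H: 4 × 480 = 1920
  Σ(broken) = 1920 kJ
Bonds formed (products):
  H-H: 2 × 449 = 898
  O=O: 1 × 486 = 486
  Σ(formed) = 1384 kJ
ΔH = Σ(broken) − Σ(formed) = 1920 − 1384 = +536 kJ

ΔH ≈ +536 kJ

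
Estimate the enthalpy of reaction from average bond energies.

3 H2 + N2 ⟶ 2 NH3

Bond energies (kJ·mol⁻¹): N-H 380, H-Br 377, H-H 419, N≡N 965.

ΔH ≈ −58 kJ

Bonds broken (reactants):
  H-H: 3 × 419 = 1257
  N≡N: 1 × 965 = 965
  Σ(broken) = 2222 kJ
Bonds formed (products):
  N-H: 6 × 380 = 2280
  Σ(formed) = 2280 kJ
ΔH = Σ(broken) − Σ(formed) = 2222 − 2280 = −58 kJ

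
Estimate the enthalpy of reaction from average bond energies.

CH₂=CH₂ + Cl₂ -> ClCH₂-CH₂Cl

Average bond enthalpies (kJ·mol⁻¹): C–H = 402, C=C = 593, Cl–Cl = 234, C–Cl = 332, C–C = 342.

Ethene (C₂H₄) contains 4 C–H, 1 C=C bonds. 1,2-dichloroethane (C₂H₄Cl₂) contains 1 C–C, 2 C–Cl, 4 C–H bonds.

Bonds broken (reactants):
  C–H: 4 × 402 = 1608
  C=C: 1 × 593 = 593
  Cl–Cl: 1 × 234 = 234
  Σ(broken) = 2435 kJ
Bonds formed (products):
  C–C: 1 × 342 = 342
  C–Cl: 2 × 332 = 664
  C–H: 4 × 402 = 1608
  Σ(formed) = 2614 kJ
ΔH = Σ(broken) − Σ(formed) = 2435 − 2614 = −179 kJ

ΔH ≈ −179 kJ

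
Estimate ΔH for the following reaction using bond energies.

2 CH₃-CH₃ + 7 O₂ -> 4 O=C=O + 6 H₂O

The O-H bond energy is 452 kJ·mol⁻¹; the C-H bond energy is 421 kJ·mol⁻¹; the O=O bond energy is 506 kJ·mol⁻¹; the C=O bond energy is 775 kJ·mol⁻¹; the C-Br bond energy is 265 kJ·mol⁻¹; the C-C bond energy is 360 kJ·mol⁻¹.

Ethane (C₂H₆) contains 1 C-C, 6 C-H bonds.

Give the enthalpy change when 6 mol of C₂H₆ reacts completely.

Bonds broken (reactants):
  C-C: 2 × 360 = 720
  C-H: 12 × 421 = 5052
  O=O: 7 × 506 = 3542
  Σ(broken) = 9314 kJ
Bonds formed (products):
  C=O: 8 × 775 = 6200
  O-H: 12 × 452 = 5424
  Σ(formed) = 11624 kJ
ΔH = Σ(broken) − Σ(formed) = 9314 − 11624 = −2310 kJ
For 3× the reaction as written: 3 × (−2310) = −6930 kJ

ΔH = −6930 kJ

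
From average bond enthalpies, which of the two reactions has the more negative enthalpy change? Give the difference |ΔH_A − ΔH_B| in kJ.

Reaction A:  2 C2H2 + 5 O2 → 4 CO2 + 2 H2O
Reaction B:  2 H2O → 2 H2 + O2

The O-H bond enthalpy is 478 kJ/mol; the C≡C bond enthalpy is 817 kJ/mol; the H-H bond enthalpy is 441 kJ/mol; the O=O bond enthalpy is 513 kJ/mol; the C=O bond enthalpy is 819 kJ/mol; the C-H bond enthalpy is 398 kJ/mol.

Reaction A, by 3190 kJ

Reaction A:
  Bonds broken (reactants):
    C≡C: 2 × 817 = 1634
    C-H: 4 × 398 = 1592
    O=O: 5 × 513 = 2565
    Σ(broken) = 5791 kJ
  Bonds formed (products):
    C=O: 8 × 819 = 6552
    O-H: 4 × 478 = 1912
    Σ(formed) = 8464 kJ
  ΔH_A = 5791 − 8464 = −2673 kJ
Reaction B:
  Bonds broken (reactants):
    O-H: 4 × 478 = 1912
    Σ(broken) = 1912 kJ
  Bonds formed (products):
    H-H: 2 × 441 = 882
    O=O: 1 × 513 = 513
    Σ(formed) = 1395 kJ
  ΔH_B = 1912 − 1395 = +517 kJ
ΔH_A − ΔH_B = −3190 kJ, so reaction A has the more negative ΔH; |ΔH_A − ΔH_B| = 3190 kJ.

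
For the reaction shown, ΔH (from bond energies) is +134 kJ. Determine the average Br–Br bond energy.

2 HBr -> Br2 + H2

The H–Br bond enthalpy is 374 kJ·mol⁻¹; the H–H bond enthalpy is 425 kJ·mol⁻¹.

D(Br–Br) ≈ 189 kJ/mol

Let D be the Br–Br bond energy.
Σ(broken) = 2×374 = 748
Σ(formed) = 1×D + 1×425 = 425 + D
ΔH = Σ(broken) − Σ(formed) = (748) − (425 + D) = +323 − D
Setting this equal to +134 kJ gives D = 189 kJ/mol.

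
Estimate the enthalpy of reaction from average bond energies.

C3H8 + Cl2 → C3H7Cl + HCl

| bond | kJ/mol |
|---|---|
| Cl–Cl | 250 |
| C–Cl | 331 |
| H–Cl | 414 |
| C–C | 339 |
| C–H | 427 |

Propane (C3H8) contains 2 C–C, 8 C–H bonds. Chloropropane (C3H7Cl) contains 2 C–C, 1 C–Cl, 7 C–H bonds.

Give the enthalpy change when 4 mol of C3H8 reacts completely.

Bonds broken (reactants):
  C–C: 2 × 339 = 678
  C–H: 8 × 427 = 3416
  Cl–Cl: 1 × 250 = 250
  Σ(broken) = 4344 kJ
Bonds formed (products):
  C–C: 2 × 339 = 678
  C–Cl: 1 × 331 = 331
  C–H: 7 × 427 = 2989
  H–Cl: 1 × 414 = 414
  Σ(formed) = 4412 kJ
ΔH = Σ(broken) − Σ(formed) = 4344 − 4412 = −68 kJ
For 4× the reaction as written: 4 × (−68) = −272 kJ

ΔH = −272 kJ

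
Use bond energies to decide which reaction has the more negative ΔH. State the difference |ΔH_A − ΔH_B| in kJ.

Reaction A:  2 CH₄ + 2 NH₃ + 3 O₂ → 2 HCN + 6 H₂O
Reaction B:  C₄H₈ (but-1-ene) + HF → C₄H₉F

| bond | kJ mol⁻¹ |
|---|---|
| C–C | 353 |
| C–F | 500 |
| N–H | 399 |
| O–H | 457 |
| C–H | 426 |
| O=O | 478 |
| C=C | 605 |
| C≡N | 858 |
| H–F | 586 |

Reaction A, by 728 kJ

Reaction A:
  Bonds broken (reactants):
    C–H: 8 × 426 = 3408
    N–H: 6 × 399 = 2394
    O=O: 3 × 478 = 1434
    Σ(broken) = 7236 kJ
  Bonds formed (products):
    C≡N: 2 × 858 = 1716
    C–H: 2 × 426 = 852
    O–H: 12 × 457 = 5484
    Σ(formed) = 8052 kJ
  ΔH_A = 7236 − 8052 = −816 kJ
Reaction B:
  Bonds broken (reactants):
    C–C: 2 × 353 = 706
    C–H: 8 × 426 = 3408
    C=C: 1 × 605 = 605
    H–F: 1 × 586 = 586
    Σ(broken) = 5305 kJ
  Bonds formed (products):
    C–C: 3 × 353 = 1059
    C–F: 1 × 500 = 500
    C–H: 9 × 426 = 3834
    Σ(formed) = 5393 kJ
  ΔH_B = 5305 − 5393 = −88 kJ
ΔH_A − ΔH_B = −728 kJ, so reaction A has the more negative ΔH; |ΔH_A − ΔH_B| = 728 kJ.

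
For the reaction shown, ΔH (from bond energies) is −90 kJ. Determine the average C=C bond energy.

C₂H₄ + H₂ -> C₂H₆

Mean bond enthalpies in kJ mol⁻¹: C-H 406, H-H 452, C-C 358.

Let D be the C=C bond energy.
Σ(broken) = 4×406 + 1×D + 1×452 = 2076 + D
Σ(formed) = 1×358 + 6×406 = 2794
ΔH = Σ(broken) − Σ(formed) = (2076 + D) − (2794) = −718 + D
Setting this equal to −90 kJ gives D = 628 kJ/mol.

D(C=C) ≈ 628 kJ/mol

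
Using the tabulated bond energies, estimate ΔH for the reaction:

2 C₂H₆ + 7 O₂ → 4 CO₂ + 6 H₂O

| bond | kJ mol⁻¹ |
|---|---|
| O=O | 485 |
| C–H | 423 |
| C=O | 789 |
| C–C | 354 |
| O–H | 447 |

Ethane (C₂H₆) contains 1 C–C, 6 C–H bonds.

ΔH ≈ −2497 kJ

Bonds broken (reactants):
  C–C: 2 × 354 = 708
  C–H: 12 × 423 = 5076
  O=O: 7 × 485 = 3395
  Σ(broken) = 9179 kJ
Bonds formed (products):
  C=O: 8 × 789 = 6312
  O–H: 12 × 447 = 5364
  Σ(formed) = 11676 kJ
ΔH = Σ(broken) − Σ(formed) = 9179 − 11676 = −2497 kJ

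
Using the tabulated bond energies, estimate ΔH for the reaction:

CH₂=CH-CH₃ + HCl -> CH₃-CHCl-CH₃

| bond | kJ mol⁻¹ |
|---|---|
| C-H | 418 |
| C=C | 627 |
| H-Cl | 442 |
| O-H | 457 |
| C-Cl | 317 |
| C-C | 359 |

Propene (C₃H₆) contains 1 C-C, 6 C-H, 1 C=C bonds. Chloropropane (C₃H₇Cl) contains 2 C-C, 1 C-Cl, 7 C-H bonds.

ΔH ≈ −25 kJ

Bonds broken (reactants):
  C-C: 1 × 359 = 359
  C-H: 6 × 418 = 2508
  C=C: 1 × 627 = 627
  H-Cl: 1 × 442 = 442
  Σ(broken) = 3936 kJ
Bonds formed (products):
  C-C: 2 × 359 = 718
  C-Cl: 1 × 317 = 317
  C-H: 7 × 418 = 2926
  Σ(formed) = 3961 kJ
ΔH = Σ(broken) − Σ(formed) = 3936 − 3961 = −25 kJ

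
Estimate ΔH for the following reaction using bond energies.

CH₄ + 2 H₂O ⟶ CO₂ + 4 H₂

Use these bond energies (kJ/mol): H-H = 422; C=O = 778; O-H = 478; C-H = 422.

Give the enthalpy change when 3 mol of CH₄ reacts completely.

Bonds broken (reactants):
  C-H: 4 × 422 = 1688
  O-H: 4 × 478 = 1912
  Σ(broken) = 3600 kJ
Bonds formed (products):
  C=O: 2 × 778 = 1556
  H-H: 4 × 422 = 1688
  Σ(formed) = 3244 kJ
ΔH = Σ(broken) − Σ(formed) = 3600 − 3244 = +356 kJ
For 3× the reaction as written: 3 × (+356) = +1068 kJ

ΔH = +1068 kJ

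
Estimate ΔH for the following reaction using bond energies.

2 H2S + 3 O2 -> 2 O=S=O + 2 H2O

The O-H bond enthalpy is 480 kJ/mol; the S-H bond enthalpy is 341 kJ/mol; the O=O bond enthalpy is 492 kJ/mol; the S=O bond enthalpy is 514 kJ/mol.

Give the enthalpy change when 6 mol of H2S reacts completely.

Bonds broken (reactants):
  O=O: 3 × 492 = 1476
  S-H: 4 × 341 = 1364
  Σ(broken) = 2840 kJ
Bonds formed (products):
  O-H: 4 × 480 = 1920
  S=O: 4 × 514 = 2056
  Σ(formed) = 3976 kJ
ΔH = Σ(broken) − Σ(formed) = 2840 − 3976 = −1136 kJ
For 3× the reaction as written: 3 × (−1136) = −3408 kJ

ΔH = −3408 kJ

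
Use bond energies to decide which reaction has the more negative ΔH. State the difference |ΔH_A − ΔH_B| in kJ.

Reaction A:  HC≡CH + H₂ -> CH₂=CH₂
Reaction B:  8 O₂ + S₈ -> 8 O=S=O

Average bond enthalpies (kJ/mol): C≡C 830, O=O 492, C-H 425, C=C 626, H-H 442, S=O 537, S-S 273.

Reaction A:
  Bonds broken (reactants):
    C≡C: 1 × 830 = 830
    C-H: 2 × 425 = 850
    H-H: 1 × 442 = 442
    Σ(broken) = 2122 kJ
  Bonds formed (products):
    C-H: 4 × 425 = 1700
    C=C: 1 × 626 = 626
    Σ(formed) = 2326 kJ
  ΔH_A = 2122 − 2326 = −204 kJ
Reaction B:
  Bonds broken (reactants):
    O=O: 8 × 492 = 3936
    S-S: 8 × 273 = 2184
    Σ(broken) = 6120 kJ
  Bonds formed (products):
    S=O: 16 × 537 = 8592
    Σ(formed) = 8592 kJ
  ΔH_B = 6120 − 8592 = −2472 kJ
ΔH_A − ΔH_B = +2268 kJ, so reaction B has the more negative ΔH; |ΔH_A − ΔH_B| = 2268 kJ.

Reaction B, by 2268 kJ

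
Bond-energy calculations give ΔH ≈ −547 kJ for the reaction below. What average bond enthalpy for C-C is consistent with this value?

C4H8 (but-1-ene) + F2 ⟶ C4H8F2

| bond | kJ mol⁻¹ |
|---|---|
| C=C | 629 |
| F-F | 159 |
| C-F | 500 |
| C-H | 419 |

Let D be the C-C bond energy.
Σ(broken) = 2×D + 8×419 + 1×629 + 1×159 = 4140 + 2D
Σ(formed) = 3×D + 2×500 + 8×419 = 4352 + 3D
ΔH = Σ(broken) − Σ(formed) = (4140 + 2D) − (4352 + 3D) = −212 − D
Setting this equal to −547 kJ gives D = 335 kJ/mol.

D(C-C) ≈ 335 kJ/mol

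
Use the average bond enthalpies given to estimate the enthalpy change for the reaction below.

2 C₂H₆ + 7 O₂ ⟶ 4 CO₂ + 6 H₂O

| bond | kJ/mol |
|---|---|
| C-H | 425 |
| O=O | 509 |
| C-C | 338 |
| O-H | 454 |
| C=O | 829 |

Bonds broken (reactants):
  C-C: 2 × 338 = 676
  C-H: 12 × 425 = 5100
  O=O: 7 × 509 = 3563
  Σ(broken) = 9339 kJ
Bonds formed (products):
  C=O: 8 × 829 = 6632
  O-H: 12 × 454 = 5448
  Σ(formed) = 12080 kJ
ΔH = Σ(broken) − Σ(formed) = 9339 − 12080 = −2741 kJ

ΔH ≈ −2741 kJ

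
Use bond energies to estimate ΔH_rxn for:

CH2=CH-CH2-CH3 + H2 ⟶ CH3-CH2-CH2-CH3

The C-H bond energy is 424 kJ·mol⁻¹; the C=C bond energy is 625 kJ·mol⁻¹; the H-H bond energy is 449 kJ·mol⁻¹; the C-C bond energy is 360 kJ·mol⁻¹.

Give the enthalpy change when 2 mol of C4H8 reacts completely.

ΔH = −268 kJ

Bonds broken (reactants):
  C-C: 2 × 360 = 720
  C-H: 8 × 424 = 3392
  C=C: 1 × 625 = 625
  H-H: 1 × 449 = 449
  Σ(broken) = 5186 kJ
Bonds formed (products):
  C-C: 3 × 360 = 1080
  C-H: 10 × 424 = 4240
  Σ(formed) = 5320 kJ
ΔH = Σ(broken) − Σ(formed) = 5186 − 5320 = −134 kJ
For 2× the reaction as written: 2 × (−134) = −268 kJ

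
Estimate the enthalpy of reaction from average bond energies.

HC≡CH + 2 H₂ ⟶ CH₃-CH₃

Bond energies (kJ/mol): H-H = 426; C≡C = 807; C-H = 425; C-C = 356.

ΔH ≈ −397 kJ

Bonds broken (reactants):
  C≡C: 1 × 807 = 807
  C-H: 2 × 425 = 850
  H-H: 2 × 426 = 852
  Σ(broken) = 2509 kJ
Bonds formed (products):
  C-C: 1 × 356 = 356
  C-H: 6 × 425 = 2550
  Σ(formed) = 2906 kJ
ΔH = Σ(broken) − Σ(formed) = 2509 − 2906 = −397 kJ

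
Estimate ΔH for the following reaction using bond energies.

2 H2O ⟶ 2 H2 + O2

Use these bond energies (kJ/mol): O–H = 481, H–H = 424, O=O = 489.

ΔH ≈ +587 kJ

Bonds broken (reactants):
  O–H: 4 × 481 = 1924
  Σ(broken) = 1924 kJ
Bonds formed (products):
  H–H: 2 × 424 = 848
  O=O: 1 × 489 = 489
  Σ(formed) = 1337 kJ
ΔH = Σ(broken) − Σ(formed) = 1924 − 1337 = +587 kJ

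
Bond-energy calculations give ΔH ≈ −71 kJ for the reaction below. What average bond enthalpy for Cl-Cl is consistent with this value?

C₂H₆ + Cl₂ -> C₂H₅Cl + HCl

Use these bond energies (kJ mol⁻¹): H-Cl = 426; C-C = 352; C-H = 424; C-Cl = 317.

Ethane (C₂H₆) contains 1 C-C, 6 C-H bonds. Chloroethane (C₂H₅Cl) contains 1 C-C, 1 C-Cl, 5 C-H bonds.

D(Cl-Cl) ≈ 248 kJ/mol

Let D be the Cl-Cl bond energy.
Σ(broken) = 1×352 + 6×424 + 1×D = 2896 + D
Σ(formed) = 1×352 + 1×317 + 5×424 + 1×426 = 3215
ΔH = Σ(broken) − Σ(formed) = (2896 + D) − (3215) = −319 + D
Setting this equal to −71 kJ gives D = 248 kJ/mol.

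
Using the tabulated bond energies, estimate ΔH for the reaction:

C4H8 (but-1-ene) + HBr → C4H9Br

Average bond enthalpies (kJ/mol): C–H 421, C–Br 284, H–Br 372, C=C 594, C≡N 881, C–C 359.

Bonds broken (reactants):
  C–C: 2 × 359 = 718
  C–H: 8 × 421 = 3368
  C=C: 1 × 594 = 594
  H–Br: 1 × 372 = 372
  Σ(broken) = 5052 kJ
Bonds formed (products):
  C–Br: 1 × 284 = 284
  C–C: 3 × 359 = 1077
  C–H: 9 × 421 = 3789
  Σ(formed) = 5150 kJ
ΔH = Σ(broken) − Σ(formed) = 5052 − 5150 = −98 kJ

ΔH ≈ −98 kJ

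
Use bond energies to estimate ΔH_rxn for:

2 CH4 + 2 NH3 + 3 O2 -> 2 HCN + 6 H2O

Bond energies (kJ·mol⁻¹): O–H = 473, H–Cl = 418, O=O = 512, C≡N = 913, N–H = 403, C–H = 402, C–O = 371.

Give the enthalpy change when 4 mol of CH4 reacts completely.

ΔH = −2272 kJ

Bonds broken (reactants):
  C–H: 8 × 402 = 3216
  N–H: 6 × 403 = 2418
  O=O: 3 × 512 = 1536
  Σ(broken) = 7170 kJ
Bonds formed (products):
  C≡N: 2 × 913 = 1826
  C–H: 2 × 402 = 804
  O–H: 12 × 473 = 5676
  Σ(formed) = 8306 kJ
ΔH = Σ(broken) − Σ(formed) = 7170 − 8306 = −1136 kJ
For 2× the reaction as written: 2 × (−1136) = −2272 kJ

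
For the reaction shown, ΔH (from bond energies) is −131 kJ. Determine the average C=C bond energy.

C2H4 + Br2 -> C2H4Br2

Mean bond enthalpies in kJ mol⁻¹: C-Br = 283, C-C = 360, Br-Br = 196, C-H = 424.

D(C=C) ≈ 599 kJ/mol

Let D be the C=C bond energy.
Σ(broken) = 1×196 + 4×424 + 1×D = 1892 + D
Σ(formed) = 2×283 + 1×360 + 4×424 = 2622
ΔH = Σ(broken) − Σ(formed) = (1892 + D) − (2622) = −730 + D
Setting this equal to −131 kJ gives D = 599 kJ/mol.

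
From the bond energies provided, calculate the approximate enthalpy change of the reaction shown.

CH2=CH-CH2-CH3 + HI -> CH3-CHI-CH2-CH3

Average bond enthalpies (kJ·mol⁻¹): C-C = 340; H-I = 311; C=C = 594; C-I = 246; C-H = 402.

Bonds broken (reactants):
  C-C: 2 × 340 = 680
  C-H: 8 × 402 = 3216
  C=C: 1 × 594 = 594
  H-I: 1 × 311 = 311
  Σ(broken) = 4801 kJ
Bonds formed (products):
  C-C: 3 × 340 = 1020
  C-H: 9 × 402 = 3618
  C-I: 1 × 246 = 246
  Σ(formed) = 4884 kJ
ΔH = Σ(broken) − Σ(formed) = 4801 − 4884 = −83 kJ

ΔH ≈ −83 kJ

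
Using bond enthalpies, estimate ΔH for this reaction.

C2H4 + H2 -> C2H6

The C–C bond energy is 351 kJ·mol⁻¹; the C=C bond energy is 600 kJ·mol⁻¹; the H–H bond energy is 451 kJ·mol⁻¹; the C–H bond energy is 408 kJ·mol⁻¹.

Bonds broken (reactants):
  C–H: 4 × 408 = 1632
  C=C: 1 × 600 = 600
  H–H: 1 × 451 = 451
  Σ(broken) = 2683 kJ
Bonds formed (products):
  C–C: 1 × 351 = 351
  C–H: 6 × 408 = 2448
  Σ(formed) = 2799 kJ
ΔH = Σ(broken) − Σ(formed) = 2683 − 2799 = −116 kJ

ΔH ≈ −116 kJ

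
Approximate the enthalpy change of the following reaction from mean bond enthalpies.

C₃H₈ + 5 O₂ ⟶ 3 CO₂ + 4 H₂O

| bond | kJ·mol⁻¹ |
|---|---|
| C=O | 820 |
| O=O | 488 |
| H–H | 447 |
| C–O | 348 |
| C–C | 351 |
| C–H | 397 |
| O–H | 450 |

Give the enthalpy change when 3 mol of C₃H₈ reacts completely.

ΔH = −6606 kJ

Bonds broken (reactants):
  C–C: 2 × 351 = 702
  C–H: 8 × 397 = 3176
  O=O: 5 × 488 = 2440
  Σ(broken) = 6318 kJ
Bonds formed (products):
  C=O: 6 × 820 = 4920
  O–H: 8 × 450 = 3600
  Σ(formed) = 8520 kJ
ΔH = Σ(broken) − Σ(formed) = 6318 − 8520 = −2202 kJ
For 3× the reaction as written: 3 × (−2202) = −6606 kJ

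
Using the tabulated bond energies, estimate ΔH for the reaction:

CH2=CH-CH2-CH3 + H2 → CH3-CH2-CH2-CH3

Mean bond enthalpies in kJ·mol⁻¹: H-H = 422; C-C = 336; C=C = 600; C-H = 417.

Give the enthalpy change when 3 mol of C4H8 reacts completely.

Bonds broken (reactants):
  C-C: 2 × 336 = 672
  C-H: 8 × 417 = 3336
  C=C: 1 × 600 = 600
  H-H: 1 × 422 = 422
  Σ(broken) = 5030 kJ
Bonds formed (products):
  C-C: 3 × 336 = 1008
  C-H: 10 × 417 = 4170
  Σ(formed) = 5178 kJ
ΔH = Σ(broken) − Σ(formed) = 5030 − 5178 = −148 kJ
For 3× the reaction as written: 3 × (−148) = −444 kJ

ΔH = −444 kJ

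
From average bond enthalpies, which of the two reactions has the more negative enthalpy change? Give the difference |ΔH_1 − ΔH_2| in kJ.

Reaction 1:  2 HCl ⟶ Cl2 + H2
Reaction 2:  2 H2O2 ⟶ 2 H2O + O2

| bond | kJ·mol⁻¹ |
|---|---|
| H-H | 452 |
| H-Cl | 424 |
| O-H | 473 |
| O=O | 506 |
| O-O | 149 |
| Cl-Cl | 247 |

Reaction 1:
  Bonds broken (reactants):
    H-Cl: 2 × 424 = 848
    Σ(broken) = 848 kJ
  Bonds formed (products):
    Cl-Cl: 1 × 247 = 247
    H-H: 1 × 452 = 452
    Σ(formed) = 699 kJ
  ΔH_1 = 848 − 699 = +149 kJ
Reaction 2:
  Bonds broken (reactants):
    O-H: 4 × 473 = 1892
    O-O: 2 × 149 = 298
    Σ(broken) = 2190 kJ
  Bonds formed (products):
    O-H: 4 × 473 = 1892
    O=O: 1 × 506 = 506
    Σ(formed) = 2398 kJ
  ΔH_2 = 2190 − 2398 = −208 kJ
ΔH_1 − ΔH_2 = +357 kJ, so reaction 2 has the more negative ΔH; |ΔH_1 − ΔH_2| = 357 kJ.

Reaction 2, by 357 kJ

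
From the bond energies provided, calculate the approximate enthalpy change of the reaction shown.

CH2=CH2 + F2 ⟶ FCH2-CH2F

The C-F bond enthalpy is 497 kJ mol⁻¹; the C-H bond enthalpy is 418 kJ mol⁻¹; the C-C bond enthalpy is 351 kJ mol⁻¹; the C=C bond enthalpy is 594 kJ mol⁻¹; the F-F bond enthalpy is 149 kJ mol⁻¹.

Bonds broken (reactants):
  C-H: 4 × 418 = 1672
  C=C: 1 × 594 = 594
  F-F: 1 × 149 = 149
  Σ(broken) = 2415 kJ
Bonds formed (products):
  C-C: 1 × 351 = 351
  C-F: 2 × 497 = 994
  C-H: 4 × 418 = 1672
  Σ(formed) = 3017 kJ
ΔH = Σ(broken) − Σ(formed) = 2415 − 3017 = −602 kJ

ΔH ≈ −602 kJ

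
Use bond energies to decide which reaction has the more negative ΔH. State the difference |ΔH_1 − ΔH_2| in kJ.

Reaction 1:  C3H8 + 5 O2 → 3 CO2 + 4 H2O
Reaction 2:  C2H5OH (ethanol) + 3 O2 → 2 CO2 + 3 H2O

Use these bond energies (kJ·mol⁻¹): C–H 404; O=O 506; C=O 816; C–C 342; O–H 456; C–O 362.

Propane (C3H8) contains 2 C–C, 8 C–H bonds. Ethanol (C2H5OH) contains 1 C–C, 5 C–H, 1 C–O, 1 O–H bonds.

Reaction 1, by 796 kJ

Reaction 1:
  Bonds broken (reactants):
    C–C: 2 × 342 = 684
    C–H: 8 × 404 = 3232
    O=O: 5 × 506 = 2530
    Σ(broken) = 6446 kJ
  Bonds formed (products):
    C=O: 6 × 816 = 4896
    O–H: 8 × 456 = 3648
    Σ(formed) = 8544 kJ
  ΔH_1 = 6446 − 8544 = −2098 kJ
Reaction 2:
  Bonds broken (reactants):
    C–C: 1 × 342 = 342
    C–H: 5 × 404 = 2020
    C–O: 1 × 362 = 362
    O–H: 1 × 456 = 456
    O=O: 3 × 506 = 1518
    Σ(broken) = 4698 kJ
  Bonds formed (products):
    C=O: 4 × 816 = 3264
    O–H: 6 × 456 = 2736
    Σ(formed) = 6000 kJ
  ΔH_2 = 4698 − 6000 = −1302 kJ
ΔH_1 − ΔH_2 = −796 kJ, so reaction 1 has the more negative ΔH; |ΔH_1 − ΔH_2| = 796 kJ.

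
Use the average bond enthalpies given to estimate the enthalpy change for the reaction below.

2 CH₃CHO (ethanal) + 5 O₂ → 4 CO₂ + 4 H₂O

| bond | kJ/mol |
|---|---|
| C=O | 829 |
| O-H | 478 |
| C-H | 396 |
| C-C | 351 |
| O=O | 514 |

ΔH ≈ −2358 kJ

Bonds broken (reactants):
  C-C: 2 × 351 = 702
  C-H: 8 × 396 = 3168
  C=O: 2 × 829 = 1658
  O=O: 5 × 514 = 2570
  Σ(broken) = 8098 kJ
Bonds formed (products):
  C=O: 8 × 829 = 6632
  O-H: 8 × 478 = 3824
  Σ(formed) = 10456 kJ
ΔH = Σ(broken) − Σ(formed) = 8098 − 10456 = −2358 kJ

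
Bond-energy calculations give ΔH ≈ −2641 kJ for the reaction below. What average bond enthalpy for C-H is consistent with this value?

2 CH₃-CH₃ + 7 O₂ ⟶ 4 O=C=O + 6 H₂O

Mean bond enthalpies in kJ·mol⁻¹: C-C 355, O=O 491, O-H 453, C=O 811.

D(C-H) ≈ 428 kJ/mol

Let D be the C-H bond energy.
Σ(broken) = 2×355 + 12×D + 7×491 = 4147 + 12D
Σ(formed) = 8×811 + 12×453 = 11924
ΔH = Σ(broken) − Σ(formed) = (4147 + 12D) − (11924) = −7777 + 12D
Setting this equal to −2641 kJ gives 12D = 5136, so D = 428 kJ/mol.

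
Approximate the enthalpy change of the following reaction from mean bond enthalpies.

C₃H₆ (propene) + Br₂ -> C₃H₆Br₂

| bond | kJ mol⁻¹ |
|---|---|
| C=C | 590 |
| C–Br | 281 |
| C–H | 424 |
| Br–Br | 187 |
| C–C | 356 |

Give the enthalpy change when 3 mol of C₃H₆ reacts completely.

Bonds broken (reactants):
  Br–Br: 1 × 187 = 187
  C–C: 1 × 356 = 356
  C–H: 6 × 424 = 2544
  C=C: 1 × 590 = 590
  Σ(broken) = 3677 kJ
Bonds formed (products):
  C–Br: 2 × 281 = 562
  C–C: 2 × 356 = 712
  C–H: 6 × 424 = 2544
  Σ(formed) = 3818 kJ
ΔH = Σ(broken) − Σ(formed) = 3677 − 3818 = −141 kJ
For 3× the reaction as written: 3 × (−141) = −423 kJ

ΔH = −423 kJ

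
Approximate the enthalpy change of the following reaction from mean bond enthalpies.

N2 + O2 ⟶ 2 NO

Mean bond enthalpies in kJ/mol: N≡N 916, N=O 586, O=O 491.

Bonds broken (reactants):
  N≡N: 1 × 916 = 916
  O=O: 1 × 491 = 491
  Σ(broken) = 1407 kJ
Bonds formed (products):
  N=O: 2 × 586 = 1172
  Σ(formed) = 1172 kJ
ΔH = Σ(broken) − Σ(formed) = 1407 − 1172 = +235 kJ

ΔH ≈ +235 kJ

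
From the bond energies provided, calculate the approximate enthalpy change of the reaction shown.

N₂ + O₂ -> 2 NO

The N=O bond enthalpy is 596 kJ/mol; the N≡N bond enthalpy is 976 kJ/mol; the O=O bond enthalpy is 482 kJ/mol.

ΔH ≈ +266 kJ

Bonds broken (reactants):
  N≡N: 1 × 976 = 976
  O=O: 1 × 482 = 482
  Σ(broken) = 1458 kJ
Bonds formed (products):
  N=O: 2 × 596 = 1192
  Σ(formed) = 1192 kJ
ΔH = Σ(broken) − Σ(formed) = 1458 − 1192 = +266 kJ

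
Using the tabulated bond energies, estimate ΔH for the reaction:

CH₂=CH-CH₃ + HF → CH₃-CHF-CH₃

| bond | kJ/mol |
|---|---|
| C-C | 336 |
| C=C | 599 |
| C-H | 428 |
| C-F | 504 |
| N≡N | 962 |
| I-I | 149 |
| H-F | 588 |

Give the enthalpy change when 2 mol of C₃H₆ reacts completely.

ΔH = −162 kJ

Bonds broken (reactants):
  C-C: 1 × 336 = 336
  C-H: 6 × 428 = 2568
  C=C: 1 × 599 = 599
  H-F: 1 × 588 = 588
  Σ(broken) = 4091 kJ
Bonds formed (products):
  C-C: 2 × 336 = 672
  C-F: 1 × 504 = 504
  C-H: 7 × 428 = 2996
  Σ(formed) = 4172 kJ
ΔH = Σ(broken) − Σ(formed) = 4091 − 4172 = −81 kJ
For 2× the reaction as written: 2 × (−81) = −162 kJ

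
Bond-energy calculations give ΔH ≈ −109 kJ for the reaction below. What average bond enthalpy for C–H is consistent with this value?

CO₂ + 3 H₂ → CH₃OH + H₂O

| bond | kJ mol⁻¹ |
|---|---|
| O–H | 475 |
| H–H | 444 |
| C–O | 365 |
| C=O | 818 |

D(C–H) ≈ 429 kJ/mol

Let D be the C–H bond energy.
Σ(broken) = 2×818 + 3×444 = 2968
Σ(formed) = 3×D + 1×365 + 3×475 = 1790 + 3D
ΔH = Σ(broken) − Σ(formed) = (2968) − (1790 + 3D) = +1178 − 3D
Setting this equal to −109 kJ gives 3D = 1287, so D = 429 kJ/mol.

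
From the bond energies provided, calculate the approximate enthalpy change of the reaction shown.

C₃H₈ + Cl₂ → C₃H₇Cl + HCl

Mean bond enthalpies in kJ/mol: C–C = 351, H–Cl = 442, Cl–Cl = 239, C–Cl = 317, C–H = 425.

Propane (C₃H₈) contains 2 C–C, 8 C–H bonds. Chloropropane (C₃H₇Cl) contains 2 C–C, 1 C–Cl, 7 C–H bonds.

Bonds broken (reactants):
  C–C: 2 × 351 = 702
  C–H: 8 × 425 = 3400
  Cl–Cl: 1 × 239 = 239
  Σ(broken) = 4341 kJ
Bonds formed (products):
  C–C: 2 × 351 = 702
  C–Cl: 1 × 317 = 317
  C–H: 7 × 425 = 2975
  H–Cl: 1 × 442 = 442
  Σ(formed) = 4436 kJ
ΔH = Σ(broken) − Σ(formed) = 4341 − 4436 = −95 kJ

ΔH ≈ −95 kJ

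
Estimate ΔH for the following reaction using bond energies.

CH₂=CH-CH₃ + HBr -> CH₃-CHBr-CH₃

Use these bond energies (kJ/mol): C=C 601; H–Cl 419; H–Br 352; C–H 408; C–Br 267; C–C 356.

Bonds broken (reactants):
  C–C: 1 × 356 = 356
  C–H: 6 × 408 = 2448
  C=C: 1 × 601 = 601
  H–Br: 1 × 352 = 352
  Σ(broken) = 3757 kJ
Bonds formed (products):
  C–Br: 1 × 267 = 267
  C–C: 2 × 356 = 712
  C–H: 7 × 408 = 2856
  Σ(formed) = 3835 kJ
ΔH = Σ(broken) − Σ(formed) = 3757 − 3835 = −78 kJ

ΔH ≈ −78 kJ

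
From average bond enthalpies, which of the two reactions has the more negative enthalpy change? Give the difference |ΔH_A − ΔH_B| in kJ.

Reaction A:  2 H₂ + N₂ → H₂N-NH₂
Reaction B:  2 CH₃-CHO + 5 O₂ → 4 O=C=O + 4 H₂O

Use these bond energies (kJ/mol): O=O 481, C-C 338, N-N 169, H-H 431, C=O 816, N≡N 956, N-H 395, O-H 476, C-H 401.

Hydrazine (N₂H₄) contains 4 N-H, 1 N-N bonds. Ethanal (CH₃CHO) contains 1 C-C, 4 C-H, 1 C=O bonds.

Reaction B, by 2484 kJ

Reaction A:
  Bonds broken (reactants):
    H-H: 2 × 431 = 862
    N≡N: 1 × 956 = 956
    Σ(broken) = 1818 kJ
  Bonds formed (products):
    N-H: 4 × 395 = 1580
    N-N: 1 × 169 = 169
    Σ(formed) = 1749 kJ
  ΔH_A = 1818 − 1749 = +69 kJ
Reaction B:
  Bonds broken (reactants):
    C-C: 2 × 338 = 676
    C-H: 8 × 401 = 3208
    C=O: 2 × 816 = 1632
    O=O: 5 × 481 = 2405
    Σ(broken) = 7921 kJ
  Bonds formed (products):
    C=O: 8 × 816 = 6528
    O-H: 8 × 476 = 3808
    Σ(formed) = 10336 kJ
  ΔH_B = 7921 − 10336 = −2415 kJ
ΔH_A − ΔH_B = +2484 kJ, so reaction B has the more negative ΔH; |ΔH_A − ΔH_B| = 2484 kJ.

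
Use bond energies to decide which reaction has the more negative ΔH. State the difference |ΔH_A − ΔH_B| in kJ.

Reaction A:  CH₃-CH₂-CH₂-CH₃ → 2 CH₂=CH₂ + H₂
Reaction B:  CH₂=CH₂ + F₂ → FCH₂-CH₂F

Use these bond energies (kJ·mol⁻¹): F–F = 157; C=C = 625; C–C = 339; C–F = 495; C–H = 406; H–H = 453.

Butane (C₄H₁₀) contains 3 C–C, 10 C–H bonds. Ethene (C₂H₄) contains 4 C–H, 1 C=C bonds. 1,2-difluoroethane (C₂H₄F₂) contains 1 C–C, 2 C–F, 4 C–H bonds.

Reaction B, by 673 kJ

Reaction A:
  Bonds broken (reactants):
    C–C: 3 × 339 = 1017
    C–H: 10 × 406 = 4060
    Σ(broken) = 5077 kJ
  Bonds formed (products):
    C–H: 8 × 406 = 3248
    C=C: 2 × 625 = 1250
    H–H: 1 × 453 = 453
    Σ(formed) = 4951 kJ
  ΔH_A = 5077 − 4951 = +126 kJ
Reaction B:
  Bonds broken (reactants):
    C–H: 4 × 406 = 1624
    C=C: 1 × 625 = 625
    F–F: 1 × 157 = 157
    Σ(broken) = 2406 kJ
  Bonds formed (products):
    C–C: 1 × 339 = 339
    C–F: 2 × 495 = 990
    C–H: 4 × 406 = 1624
    Σ(formed) = 2953 kJ
  ΔH_B = 2406 − 2953 = −547 kJ
ΔH_A − ΔH_B = +673 kJ, so reaction B has the more negative ΔH; |ΔH_A − ΔH_B| = 673 kJ.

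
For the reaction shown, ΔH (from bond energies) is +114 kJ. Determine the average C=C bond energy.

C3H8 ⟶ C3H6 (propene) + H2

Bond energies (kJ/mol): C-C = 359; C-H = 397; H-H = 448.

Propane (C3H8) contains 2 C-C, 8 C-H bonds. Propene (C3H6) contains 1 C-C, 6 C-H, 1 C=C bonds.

D(C=C) ≈ 591 kJ/mol

Let D be the C=C bond energy.
Σ(broken) = 2×359 + 8×397 = 3894
Σ(formed) = 1×359 + 6×397 + 1×D + 1×448 = 3189 + D
ΔH = Σ(broken) − Σ(formed) = (3894) − (3189 + D) = +705 − D
Setting this equal to +114 kJ gives D = 591 kJ/mol.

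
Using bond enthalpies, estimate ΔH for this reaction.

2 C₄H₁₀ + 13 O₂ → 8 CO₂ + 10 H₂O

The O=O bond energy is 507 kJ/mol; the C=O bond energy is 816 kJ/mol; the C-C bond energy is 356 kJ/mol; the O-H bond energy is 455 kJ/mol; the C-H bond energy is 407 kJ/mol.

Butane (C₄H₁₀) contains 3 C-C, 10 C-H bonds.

Bonds broken (reactants):
  C-C: 6 × 356 = 2136
  C-H: 20 × 407 = 8140
  O=O: 13 × 507 = 6591
  Σ(broken) = 16867 kJ
Bonds formed (products):
  C=O: 16 × 816 = 13056
  O-H: 20 × 455 = 9100
  Σ(formed) = 22156 kJ
ΔH = Σ(broken) − Σ(formed) = 16867 − 22156 = −5289 kJ

ΔH ≈ −5289 kJ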